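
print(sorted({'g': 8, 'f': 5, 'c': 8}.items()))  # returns [('c', 8), ('f', 5), ('g', 8)]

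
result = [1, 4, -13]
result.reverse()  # [-13, 4, 1]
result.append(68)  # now [-13, 4, 1, 68]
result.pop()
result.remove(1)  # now [-13, 4]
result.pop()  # 4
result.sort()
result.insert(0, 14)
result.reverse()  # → [-13, 14]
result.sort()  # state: [-13, 14]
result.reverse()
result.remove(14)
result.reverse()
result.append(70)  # [-13, 70]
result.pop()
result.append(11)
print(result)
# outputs [-13, 11]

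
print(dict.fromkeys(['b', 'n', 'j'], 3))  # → {'b': 3, 'n': 3, 'j': 3}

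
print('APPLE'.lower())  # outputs apple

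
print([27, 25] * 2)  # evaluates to [27, 25, 27, 25]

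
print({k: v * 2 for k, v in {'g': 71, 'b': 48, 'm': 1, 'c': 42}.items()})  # {'g': 142, 'b': 96, 'm': 2, 'c': 84}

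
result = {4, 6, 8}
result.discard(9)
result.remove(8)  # {4, 6}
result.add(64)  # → {4, 6, 64}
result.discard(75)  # {4, 6, 64}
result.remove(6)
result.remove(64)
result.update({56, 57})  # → {4, 56, 57}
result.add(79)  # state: {4, 56, 57, 79}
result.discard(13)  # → {4, 56, 57, 79}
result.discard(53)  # {4, 56, 57, 79}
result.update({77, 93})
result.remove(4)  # {56, 57, 77, 79, 93}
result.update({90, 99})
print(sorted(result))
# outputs [56, 57, 77, 79, 90, 93, 99]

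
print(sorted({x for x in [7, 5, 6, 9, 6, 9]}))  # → [5, 6, 7, 9]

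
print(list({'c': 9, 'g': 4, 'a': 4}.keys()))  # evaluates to ['c', 'g', 'a']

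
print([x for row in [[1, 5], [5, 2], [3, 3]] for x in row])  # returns [1, 5, 5, 2, 3, 3]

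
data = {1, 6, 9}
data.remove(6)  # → {1, 9}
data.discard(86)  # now {1, 9}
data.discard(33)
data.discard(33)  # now {1, 9}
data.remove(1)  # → {9}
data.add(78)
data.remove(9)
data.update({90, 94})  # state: {78, 90, 94}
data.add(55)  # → {55, 78, 90, 94}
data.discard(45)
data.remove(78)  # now {55, 90, 94}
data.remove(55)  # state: {90, 94}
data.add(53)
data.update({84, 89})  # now {53, 84, 89, 90, 94}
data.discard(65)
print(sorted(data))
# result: [53, 84, 89, 90, 94]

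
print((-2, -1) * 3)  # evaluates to (-2, -1, -2, -1, -2, -1)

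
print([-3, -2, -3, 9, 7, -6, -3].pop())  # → -3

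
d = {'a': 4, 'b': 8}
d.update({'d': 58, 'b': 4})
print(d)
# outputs {'a': 4, 'b': 4, 'd': 58}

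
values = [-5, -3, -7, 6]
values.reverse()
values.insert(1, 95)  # [6, 95, -7, -3, -5]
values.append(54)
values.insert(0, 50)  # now [50, 6, 95, -7, -3, -5, 54]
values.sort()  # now [-7, -5, -3, 6, 50, 54, 95]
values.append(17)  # [-7, -5, -3, 6, 50, 54, 95, 17]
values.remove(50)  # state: [-7, -5, -3, 6, 54, 95, 17]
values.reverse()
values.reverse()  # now [-7, -5, -3, 6, 54, 95, 17]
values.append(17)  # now [-7, -5, -3, 6, 54, 95, 17, 17]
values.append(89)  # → [-7, -5, -3, 6, 54, 95, 17, 17, 89]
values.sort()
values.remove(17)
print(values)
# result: [-7, -5, -3, 6, 17, 54, 89, 95]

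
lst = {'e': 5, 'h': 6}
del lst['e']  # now {'h': 6}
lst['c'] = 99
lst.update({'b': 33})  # {'h': 6, 'c': 99, 'b': 33}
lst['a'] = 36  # {'h': 6, 'c': 99, 'b': 33, 'a': 36}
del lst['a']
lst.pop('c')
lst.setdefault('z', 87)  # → 87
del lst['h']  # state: {'b': 33, 'z': 87}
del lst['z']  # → {'b': 33}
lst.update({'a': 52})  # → {'b': 33, 'a': 52}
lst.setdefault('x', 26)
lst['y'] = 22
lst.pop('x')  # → 26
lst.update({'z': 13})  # {'b': 33, 'a': 52, 'y': 22, 'z': 13}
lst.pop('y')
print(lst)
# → {'b': 33, 'a': 52, 'z': 13}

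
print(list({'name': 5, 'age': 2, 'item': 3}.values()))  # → [5, 2, 3]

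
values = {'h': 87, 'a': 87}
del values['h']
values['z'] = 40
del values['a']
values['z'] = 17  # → {'z': 17}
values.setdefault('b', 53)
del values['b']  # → {'z': 17}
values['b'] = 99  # {'z': 17, 'b': 99}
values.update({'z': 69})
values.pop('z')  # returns 69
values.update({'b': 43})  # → {'b': 43}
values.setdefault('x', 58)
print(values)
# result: {'b': 43, 'x': 58}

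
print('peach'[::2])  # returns pah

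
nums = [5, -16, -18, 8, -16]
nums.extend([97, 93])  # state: [5, -16, -18, 8, -16, 97, 93]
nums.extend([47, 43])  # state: [5, -16, -18, 8, -16, 97, 93, 47, 43]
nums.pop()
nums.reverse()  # [47, 93, 97, -16, 8, -18, -16, 5]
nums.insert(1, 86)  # [47, 86, 93, 97, -16, 8, -18, -16, 5]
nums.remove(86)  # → [47, 93, 97, -16, 8, -18, -16, 5]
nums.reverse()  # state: [5, -16, -18, 8, -16, 97, 93, 47]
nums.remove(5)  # [-16, -18, 8, -16, 97, 93, 47]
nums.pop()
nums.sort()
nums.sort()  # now [-18, -16, -16, 8, 93, 97]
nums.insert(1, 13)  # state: [-18, 13, -16, -16, 8, 93, 97]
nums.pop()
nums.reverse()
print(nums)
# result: [93, 8, -16, -16, 13, -18]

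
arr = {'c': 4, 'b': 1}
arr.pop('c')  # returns 4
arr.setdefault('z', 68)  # 68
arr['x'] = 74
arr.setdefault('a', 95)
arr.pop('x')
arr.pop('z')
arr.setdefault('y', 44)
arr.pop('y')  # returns 44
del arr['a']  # {'b': 1}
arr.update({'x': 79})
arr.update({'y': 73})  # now {'b': 1, 'x': 79, 'y': 73}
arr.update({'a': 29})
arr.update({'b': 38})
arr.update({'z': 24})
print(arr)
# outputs {'b': 38, 'x': 79, 'y': 73, 'a': 29, 'z': 24}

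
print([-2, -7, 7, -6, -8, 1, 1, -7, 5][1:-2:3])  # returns [-7, -8]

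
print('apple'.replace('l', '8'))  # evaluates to app8e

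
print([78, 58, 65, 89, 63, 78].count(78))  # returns 2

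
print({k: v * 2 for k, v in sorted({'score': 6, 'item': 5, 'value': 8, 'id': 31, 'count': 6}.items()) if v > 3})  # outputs {'count': 12, 'id': 62, 'item': 10, 'score': 12, 'value': 16}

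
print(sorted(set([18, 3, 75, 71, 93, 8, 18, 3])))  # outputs [3, 8, 18, 71, 75, 93]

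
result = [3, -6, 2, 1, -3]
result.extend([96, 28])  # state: [3, -6, 2, 1, -3, 96, 28]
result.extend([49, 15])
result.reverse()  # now [15, 49, 28, 96, -3, 1, 2, -6, 3]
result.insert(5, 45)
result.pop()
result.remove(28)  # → [15, 49, 96, -3, 45, 1, 2, -6]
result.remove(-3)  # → [15, 49, 96, 45, 1, 2, -6]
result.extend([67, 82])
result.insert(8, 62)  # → [15, 49, 96, 45, 1, 2, -6, 67, 62, 82]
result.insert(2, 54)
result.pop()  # 82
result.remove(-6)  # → [15, 49, 54, 96, 45, 1, 2, 67, 62]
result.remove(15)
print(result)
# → [49, 54, 96, 45, 1, 2, 67, 62]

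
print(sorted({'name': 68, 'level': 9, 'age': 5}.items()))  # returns [('age', 5), ('level', 9), ('name', 68)]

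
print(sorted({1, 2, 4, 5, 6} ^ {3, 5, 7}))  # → [1, 2, 3, 4, 6, 7]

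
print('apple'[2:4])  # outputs pl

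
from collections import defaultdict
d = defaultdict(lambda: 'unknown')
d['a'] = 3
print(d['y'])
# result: unknown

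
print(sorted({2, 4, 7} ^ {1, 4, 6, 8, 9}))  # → [1, 2, 6, 7, 8, 9]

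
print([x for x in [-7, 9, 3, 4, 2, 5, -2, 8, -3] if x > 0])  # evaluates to [9, 3, 4, 2, 5, 8]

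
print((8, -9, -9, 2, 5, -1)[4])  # 5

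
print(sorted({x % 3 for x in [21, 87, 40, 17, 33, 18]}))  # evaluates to [0, 1, 2]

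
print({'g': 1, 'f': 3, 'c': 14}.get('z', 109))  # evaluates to 109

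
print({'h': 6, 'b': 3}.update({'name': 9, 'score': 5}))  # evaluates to None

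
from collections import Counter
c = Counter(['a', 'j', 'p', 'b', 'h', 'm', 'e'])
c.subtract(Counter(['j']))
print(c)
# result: Counter({'a': 1, 'p': 1, 'b': 1, 'h': 1, 'm': 1, 'e': 1, 'j': 0})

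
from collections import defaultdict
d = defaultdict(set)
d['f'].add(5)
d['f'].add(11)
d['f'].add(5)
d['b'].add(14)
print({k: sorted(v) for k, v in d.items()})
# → {'f': [5, 11], 'b': [14]}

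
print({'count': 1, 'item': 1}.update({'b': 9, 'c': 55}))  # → None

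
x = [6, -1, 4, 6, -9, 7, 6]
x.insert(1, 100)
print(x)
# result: [6, 100, -1, 4, 6, -9, 7, 6]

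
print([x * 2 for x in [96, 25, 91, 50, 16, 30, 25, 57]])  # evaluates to [192, 50, 182, 100, 32, 60, 50, 114]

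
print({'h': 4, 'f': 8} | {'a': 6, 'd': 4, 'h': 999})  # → {'h': 999, 'f': 8, 'a': 6, 'd': 4}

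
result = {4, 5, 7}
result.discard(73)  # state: {4, 5, 7}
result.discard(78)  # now {4, 5, 7}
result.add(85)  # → {4, 5, 7, 85}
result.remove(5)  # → {4, 7, 85}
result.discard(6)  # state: {4, 7, 85}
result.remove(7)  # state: {4, 85}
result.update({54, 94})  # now {4, 54, 85, 94}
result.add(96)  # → {4, 54, 85, 94, 96}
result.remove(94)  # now {4, 54, 85, 96}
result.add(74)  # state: {4, 54, 74, 85, 96}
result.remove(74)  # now {4, 54, 85, 96}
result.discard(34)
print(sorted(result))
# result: [4, 54, 85, 96]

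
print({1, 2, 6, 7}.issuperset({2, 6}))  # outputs True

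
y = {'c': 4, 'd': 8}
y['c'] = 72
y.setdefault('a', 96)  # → 96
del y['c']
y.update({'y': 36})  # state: {'d': 8, 'a': 96, 'y': 36}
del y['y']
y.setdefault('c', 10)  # 10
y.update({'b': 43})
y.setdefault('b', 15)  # 43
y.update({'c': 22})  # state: {'d': 8, 'a': 96, 'c': 22, 'b': 43}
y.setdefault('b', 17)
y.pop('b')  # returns 43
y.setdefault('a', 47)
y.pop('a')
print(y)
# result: {'d': 8, 'c': 22}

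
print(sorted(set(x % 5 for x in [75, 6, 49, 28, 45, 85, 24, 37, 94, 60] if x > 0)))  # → [0, 1, 2, 3, 4]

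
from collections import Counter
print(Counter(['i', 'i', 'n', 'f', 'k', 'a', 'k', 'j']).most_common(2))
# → [('i', 2), ('k', 2)]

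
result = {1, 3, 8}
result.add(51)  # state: {1, 3, 8, 51}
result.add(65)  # {1, 3, 8, 51, 65}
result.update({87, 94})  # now {1, 3, 8, 51, 65, 87, 94}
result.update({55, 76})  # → {1, 3, 8, 51, 55, 65, 76, 87, 94}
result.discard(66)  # {1, 3, 8, 51, 55, 65, 76, 87, 94}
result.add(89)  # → {1, 3, 8, 51, 55, 65, 76, 87, 89, 94}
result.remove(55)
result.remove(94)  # {1, 3, 8, 51, 65, 76, 87, 89}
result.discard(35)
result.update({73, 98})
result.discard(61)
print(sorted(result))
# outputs [1, 3, 8, 51, 65, 73, 76, 87, 89, 98]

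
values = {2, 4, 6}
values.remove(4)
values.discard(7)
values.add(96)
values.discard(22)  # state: {2, 6, 96}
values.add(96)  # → {2, 6, 96}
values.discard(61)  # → {2, 6, 96}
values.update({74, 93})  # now {2, 6, 74, 93, 96}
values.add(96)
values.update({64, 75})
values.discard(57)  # {2, 6, 64, 74, 75, 93, 96}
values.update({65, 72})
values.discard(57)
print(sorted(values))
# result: [2, 6, 64, 65, 72, 74, 75, 93, 96]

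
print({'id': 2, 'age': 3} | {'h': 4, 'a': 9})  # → {'id': 2, 'age': 3, 'h': 4, 'a': 9}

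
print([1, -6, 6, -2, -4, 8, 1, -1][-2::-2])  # [1, -4, 6, 1]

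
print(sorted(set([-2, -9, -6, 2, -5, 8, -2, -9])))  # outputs [-9, -6, -5, -2, 2, 8]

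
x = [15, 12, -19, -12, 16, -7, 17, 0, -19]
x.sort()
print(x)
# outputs [-19, -19, -12, -7, 0, 12, 15, 16, 17]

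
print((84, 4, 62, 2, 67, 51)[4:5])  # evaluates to (67,)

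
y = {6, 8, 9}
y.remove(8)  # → {6, 9}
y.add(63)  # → {6, 9, 63}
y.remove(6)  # {9, 63}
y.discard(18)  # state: {9, 63}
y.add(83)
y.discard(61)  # {9, 63, 83}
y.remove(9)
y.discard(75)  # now {63, 83}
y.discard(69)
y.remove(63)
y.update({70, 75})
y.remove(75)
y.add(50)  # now {50, 70, 83}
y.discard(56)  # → {50, 70, 83}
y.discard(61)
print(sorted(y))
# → [50, 70, 83]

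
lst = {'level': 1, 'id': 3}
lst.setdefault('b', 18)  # 18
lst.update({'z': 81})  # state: {'level': 1, 'id': 3, 'b': 18, 'z': 81}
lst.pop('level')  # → 1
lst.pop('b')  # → 18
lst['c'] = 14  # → {'id': 3, 'z': 81, 'c': 14}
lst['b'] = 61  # {'id': 3, 'z': 81, 'c': 14, 'b': 61}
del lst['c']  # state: {'id': 3, 'z': 81, 'b': 61}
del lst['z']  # {'id': 3, 'b': 61}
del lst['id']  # {'b': 61}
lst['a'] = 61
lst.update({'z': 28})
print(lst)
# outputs {'b': 61, 'a': 61, 'z': 28}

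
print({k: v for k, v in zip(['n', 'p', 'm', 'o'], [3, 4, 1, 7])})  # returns {'n': 3, 'p': 4, 'm': 1, 'o': 7}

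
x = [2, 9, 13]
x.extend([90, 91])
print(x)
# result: [2, 9, 13, 90, 91]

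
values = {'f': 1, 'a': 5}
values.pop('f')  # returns 1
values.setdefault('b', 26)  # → 26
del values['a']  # {'b': 26}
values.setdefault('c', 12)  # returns 12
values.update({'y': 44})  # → {'b': 26, 'c': 12, 'y': 44}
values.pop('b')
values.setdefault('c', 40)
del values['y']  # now {'c': 12}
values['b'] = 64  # {'c': 12, 'b': 64}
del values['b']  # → {'c': 12}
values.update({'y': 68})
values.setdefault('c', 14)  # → 12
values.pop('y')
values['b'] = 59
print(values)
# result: {'c': 12, 'b': 59}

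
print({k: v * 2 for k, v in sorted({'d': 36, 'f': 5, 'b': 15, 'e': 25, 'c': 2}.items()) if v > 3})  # {'b': 30, 'd': 72, 'e': 50, 'f': 10}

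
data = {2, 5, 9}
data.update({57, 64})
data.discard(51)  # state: {2, 5, 9, 57, 64}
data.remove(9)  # {2, 5, 57, 64}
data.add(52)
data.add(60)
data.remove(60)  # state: {2, 5, 52, 57, 64}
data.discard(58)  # {2, 5, 52, 57, 64}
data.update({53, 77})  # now {2, 5, 52, 53, 57, 64, 77}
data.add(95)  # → {2, 5, 52, 53, 57, 64, 77, 95}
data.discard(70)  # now {2, 5, 52, 53, 57, 64, 77, 95}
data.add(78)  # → {2, 5, 52, 53, 57, 64, 77, 78, 95}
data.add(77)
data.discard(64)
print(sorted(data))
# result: [2, 5, 52, 53, 57, 77, 78, 95]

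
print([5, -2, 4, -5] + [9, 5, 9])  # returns [5, -2, 4, -5, 9, 5, 9]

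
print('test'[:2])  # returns te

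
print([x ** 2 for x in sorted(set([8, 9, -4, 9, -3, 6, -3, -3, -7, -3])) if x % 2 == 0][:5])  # [16, 36, 64]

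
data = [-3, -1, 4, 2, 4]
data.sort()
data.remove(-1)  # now [-3, 2, 4, 4]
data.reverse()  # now [4, 4, 2, -3]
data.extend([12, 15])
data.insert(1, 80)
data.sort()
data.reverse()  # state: [80, 15, 12, 4, 4, 2, -3]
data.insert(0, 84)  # [84, 80, 15, 12, 4, 4, 2, -3]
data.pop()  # -3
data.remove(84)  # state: [80, 15, 12, 4, 4, 2]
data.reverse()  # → [2, 4, 4, 12, 15, 80]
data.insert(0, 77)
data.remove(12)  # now [77, 2, 4, 4, 15, 80]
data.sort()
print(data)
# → [2, 4, 4, 15, 77, 80]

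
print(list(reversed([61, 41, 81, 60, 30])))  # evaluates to [30, 60, 81, 41, 61]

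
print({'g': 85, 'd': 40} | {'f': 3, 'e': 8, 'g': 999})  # {'g': 999, 'd': 40, 'f': 3, 'e': 8}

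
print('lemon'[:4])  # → lemo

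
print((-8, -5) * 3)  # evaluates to (-8, -5, -8, -5, -8, -5)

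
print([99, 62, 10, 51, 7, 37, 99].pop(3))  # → 51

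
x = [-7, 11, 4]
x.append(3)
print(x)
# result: [-7, 11, 4, 3]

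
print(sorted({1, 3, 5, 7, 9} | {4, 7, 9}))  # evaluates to [1, 3, 4, 5, 7, 9]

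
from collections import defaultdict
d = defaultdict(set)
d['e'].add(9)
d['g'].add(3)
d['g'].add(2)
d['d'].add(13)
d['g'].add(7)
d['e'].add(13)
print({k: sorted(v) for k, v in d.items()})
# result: {'e': [9, 13], 'g': [2, 3, 7], 'd': [13]}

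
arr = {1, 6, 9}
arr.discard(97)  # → {1, 6, 9}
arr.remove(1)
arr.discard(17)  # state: {6, 9}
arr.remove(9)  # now {6}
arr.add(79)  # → {6, 79}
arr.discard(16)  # {6, 79}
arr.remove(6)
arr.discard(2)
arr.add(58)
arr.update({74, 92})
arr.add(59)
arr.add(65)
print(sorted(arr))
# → [58, 59, 65, 74, 79, 92]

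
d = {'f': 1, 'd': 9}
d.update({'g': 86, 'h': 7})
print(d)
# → {'f': 1, 'd': 9, 'g': 86, 'h': 7}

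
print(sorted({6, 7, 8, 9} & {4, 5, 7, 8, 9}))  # [7, 8, 9]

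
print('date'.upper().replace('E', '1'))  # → DAT1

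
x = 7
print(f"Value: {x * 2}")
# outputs Value: 14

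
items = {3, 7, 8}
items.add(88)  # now {3, 7, 8, 88}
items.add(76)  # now {3, 7, 8, 76, 88}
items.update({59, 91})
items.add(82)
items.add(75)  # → {3, 7, 8, 59, 75, 76, 82, 88, 91}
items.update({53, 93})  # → {3, 7, 8, 53, 59, 75, 76, 82, 88, 91, 93}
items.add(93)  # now {3, 7, 8, 53, 59, 75, 76, 82, 88, 91, 93}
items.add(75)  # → {3, 7, 8, 53, 59, 75, 76, 82, 88, 91, 93}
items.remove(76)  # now {3, 7, 8, 53, 59, 75, 82, 88, 91, 93}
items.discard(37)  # {3, 7, 8, 53, 59, 75, 82, 88, 91, 93}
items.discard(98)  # {3, 7, 8, 53, 59, 75, 82, 88, 91, 93}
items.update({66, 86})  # {3, 7, 8, 53, 59, 66, 75, 82, 86, 88, 91, 93}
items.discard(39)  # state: {3, 7, 8, 53, 59, 66, 75, 82, 86, 88, 91, 93}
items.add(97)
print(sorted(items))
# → [3, 7, 8, 53, 59, 66, 75, 82, 86, 88, 91, 93, 97]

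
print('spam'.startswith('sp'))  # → True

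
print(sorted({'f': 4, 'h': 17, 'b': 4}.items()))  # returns [('b', 4), ('f', 4), ('h', 17)]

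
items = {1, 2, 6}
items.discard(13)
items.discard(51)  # {1, 2, 6}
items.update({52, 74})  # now {1, 2, 6, 52, 74}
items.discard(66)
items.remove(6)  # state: {1, 2, 52, 74}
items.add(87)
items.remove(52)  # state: {1, 2, 74, 87}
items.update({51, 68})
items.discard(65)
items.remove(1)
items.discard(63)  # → {2, 51, 68, 74, 87}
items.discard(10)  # {2, 51, 68, 74, 87}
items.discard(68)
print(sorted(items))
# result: [2, 51, 74, 87]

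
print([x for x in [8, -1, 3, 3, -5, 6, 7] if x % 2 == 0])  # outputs [8, 6]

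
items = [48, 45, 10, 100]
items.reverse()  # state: [100, 10, 45, 48]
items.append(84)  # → [100, 10, 45, 48, 84]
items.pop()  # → 84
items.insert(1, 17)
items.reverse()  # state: [48, 45, 10, 17, 100]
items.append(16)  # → [48, 45, 10, 17, 100, 16]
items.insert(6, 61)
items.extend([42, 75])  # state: [48, 45, 10, 17, 100, 16, 61, 42, 75]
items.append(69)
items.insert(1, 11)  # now [48, 11, 45, 10, 17, 100, 16, 61, 42, 75, 69]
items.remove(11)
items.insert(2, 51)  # [48, 45, 51, 10, 17, 100, 16, 61, 42, 75, 69]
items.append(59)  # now [48, 45, 51, 10, 17, 100, 16, 61, 42, 75, 69, 59]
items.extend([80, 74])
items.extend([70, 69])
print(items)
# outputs [48, 45, 51, 10, 17, 100, 16, 61, 42, 75, 69, 59, 80, 74, 70, 69]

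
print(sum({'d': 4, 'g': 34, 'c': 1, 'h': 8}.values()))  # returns 47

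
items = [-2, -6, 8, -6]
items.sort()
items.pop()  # 8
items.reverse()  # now [-2, -6, -6]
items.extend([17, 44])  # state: [-2, -6, -6, 17, 44]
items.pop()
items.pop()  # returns 17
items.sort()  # [-6, -6, -2]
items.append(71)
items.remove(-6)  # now [-6, -2, 71]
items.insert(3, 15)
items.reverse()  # [15, 71, -2, -6]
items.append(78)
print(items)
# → [15, 71, -2, -6, 78]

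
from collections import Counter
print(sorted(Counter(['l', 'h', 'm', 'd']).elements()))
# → ['d', 'h', 'l', 'm']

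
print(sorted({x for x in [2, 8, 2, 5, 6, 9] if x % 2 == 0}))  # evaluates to [2, 6, 8]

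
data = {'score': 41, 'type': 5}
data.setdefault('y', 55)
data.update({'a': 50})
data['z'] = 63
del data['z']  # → {'score': 41, 'type': 5, 'y': 55, 'a': 50}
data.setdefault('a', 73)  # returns 50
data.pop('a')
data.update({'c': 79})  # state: {'score': 41, 'type': 5, 'y': 55, 'c': 79}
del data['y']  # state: {'score': 41, 'type': 5, 'c': 79}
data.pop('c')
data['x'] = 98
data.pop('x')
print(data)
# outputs {'score': 41, 'type': 5}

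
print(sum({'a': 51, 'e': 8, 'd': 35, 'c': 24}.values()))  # 118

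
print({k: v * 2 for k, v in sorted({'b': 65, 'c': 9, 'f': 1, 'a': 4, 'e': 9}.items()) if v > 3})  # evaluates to {'a': 8, 'b': 130, 'c': 18, 'e': 18}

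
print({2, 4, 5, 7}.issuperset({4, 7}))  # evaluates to True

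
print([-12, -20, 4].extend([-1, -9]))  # None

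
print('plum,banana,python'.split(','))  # ['plum', 'banana', 'python']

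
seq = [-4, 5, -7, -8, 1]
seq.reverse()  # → [1, -8, -7, 5, -4]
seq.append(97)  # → [1, -8, -7, 5, -4, 97]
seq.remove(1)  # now [-8, -7, 5, -4, 97]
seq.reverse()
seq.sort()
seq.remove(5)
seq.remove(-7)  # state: [-8, -4, 97]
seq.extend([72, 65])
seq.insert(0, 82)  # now [82, -8, -4, 97, 72, 65]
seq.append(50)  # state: [82, -8, -4, 97, 72, 65, 50]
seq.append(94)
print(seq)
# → [82, -8, -4, 97, 72, 65, 50, 94]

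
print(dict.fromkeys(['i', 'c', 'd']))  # {'i': None, 'c': None, 'd': None}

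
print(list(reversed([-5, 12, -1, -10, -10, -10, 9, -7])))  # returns [-7, 9, -10, -10, -10, -1, 12, -5]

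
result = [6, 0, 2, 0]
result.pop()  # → 0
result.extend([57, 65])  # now [6, 0, 2, 57, 65]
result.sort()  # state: [0, 2, 6, 57, 65]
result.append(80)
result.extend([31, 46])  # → [0, 2, 6, 57, 65, 80, 31, 46]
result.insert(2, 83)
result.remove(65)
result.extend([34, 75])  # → [0, 2, 83, 6, 57, 80, 31, 46, 34, 75]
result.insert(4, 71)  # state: [0, 2, 83, 6, 71, 57, 80, 31, 46, 34, 75]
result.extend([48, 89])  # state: [0, 2, 83, 6, 71, 57, 80, 31, 46, 34, 75, 48, 89]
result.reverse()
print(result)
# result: [89, 48, 75, 34, 46, 31, 80, 57, 71, 6, 83, 2, 0]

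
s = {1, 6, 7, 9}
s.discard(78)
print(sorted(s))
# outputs [1, 6, 7, 9]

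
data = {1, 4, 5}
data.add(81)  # {1, 4, 5, 81}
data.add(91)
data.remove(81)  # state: {1, 4, 5, 91}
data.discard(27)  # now {1, 4, 5, 91}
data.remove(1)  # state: {4, 5, 91}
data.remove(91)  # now {4, 5}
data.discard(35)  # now {4, 5}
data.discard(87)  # {4, 5}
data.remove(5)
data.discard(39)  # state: {4}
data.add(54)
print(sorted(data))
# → [4, 54]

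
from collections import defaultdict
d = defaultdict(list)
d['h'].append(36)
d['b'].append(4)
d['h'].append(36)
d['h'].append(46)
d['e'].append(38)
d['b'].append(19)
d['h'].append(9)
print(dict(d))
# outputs {'h': [36, 36, 46, 9], 'b': [4, 19], 'e': [38]}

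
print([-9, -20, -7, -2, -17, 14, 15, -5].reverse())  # None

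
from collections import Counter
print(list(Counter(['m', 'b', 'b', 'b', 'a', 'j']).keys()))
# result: ['m', 'b', 'a', 'j']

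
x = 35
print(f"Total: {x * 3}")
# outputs Total: 105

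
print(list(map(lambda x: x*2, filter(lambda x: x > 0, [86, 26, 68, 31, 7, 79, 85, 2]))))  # [172, 52, 136, 62, 14, 158, 170, 4]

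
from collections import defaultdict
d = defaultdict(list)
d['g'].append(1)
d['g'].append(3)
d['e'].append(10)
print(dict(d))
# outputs {'g': [1, 3], 'e': [10]}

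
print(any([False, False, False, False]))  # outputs False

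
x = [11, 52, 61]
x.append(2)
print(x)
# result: [11, 52, 61, 2]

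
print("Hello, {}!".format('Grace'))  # Hello, Grace!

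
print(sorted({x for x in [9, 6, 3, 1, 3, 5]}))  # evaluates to [1, 3, 5, 6, 9]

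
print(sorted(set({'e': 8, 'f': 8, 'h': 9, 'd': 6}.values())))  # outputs [6, 8, 9]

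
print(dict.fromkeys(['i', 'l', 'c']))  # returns {'i': None, 'l': None, 'c': None}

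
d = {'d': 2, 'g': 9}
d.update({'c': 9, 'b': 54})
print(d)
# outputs {'d': 2, 'g': 9, 'c': 9, 'b': 54}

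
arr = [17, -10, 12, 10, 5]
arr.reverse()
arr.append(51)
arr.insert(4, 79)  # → [5, 10, 12, -10, 79, 17, 51]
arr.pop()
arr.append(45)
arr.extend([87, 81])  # [5, 10, 12, -10, 79, 17, 45, 87, 81]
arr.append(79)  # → [5, 10, 12, -10, 79, 17, 45, 87, 81, 79]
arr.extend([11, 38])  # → [5, 10, 12, -10, 79, 17, 45, 87, 81, 79, 11, 38]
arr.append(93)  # [5, 10, 12, -10, 79, 17, 45, 87, 81, 79, 11, 38, 93]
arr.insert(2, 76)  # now [5, 10, 76, 12, -10, 79, 17, 45, 87, 81, 79, 11, 38, 93]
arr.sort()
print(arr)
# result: [-10, 5, 10, 11, 12, 17, 38, 45, 76, 79, 79, 81, 87, 93]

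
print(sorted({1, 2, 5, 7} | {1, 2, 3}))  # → [1, 2, 3, 5, 7]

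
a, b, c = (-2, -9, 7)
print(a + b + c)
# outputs -4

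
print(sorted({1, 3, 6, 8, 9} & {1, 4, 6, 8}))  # [1, 6, 8]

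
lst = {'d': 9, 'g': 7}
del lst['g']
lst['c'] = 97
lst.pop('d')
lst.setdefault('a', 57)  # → 57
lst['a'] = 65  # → {'c': 97, 'a': 65}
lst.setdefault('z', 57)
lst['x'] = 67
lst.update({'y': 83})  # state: {'c': 97, 'a': 65, 'z': 57, 'x': 67, 'y': 83}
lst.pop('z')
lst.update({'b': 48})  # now {'c': 97, 'a': 65, 'x': 67, 'y': 83, 'b': 48}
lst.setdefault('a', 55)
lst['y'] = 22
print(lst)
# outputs {'c': 97, 'a': 65, 'x': 67, 'y': 22, 'b': 48}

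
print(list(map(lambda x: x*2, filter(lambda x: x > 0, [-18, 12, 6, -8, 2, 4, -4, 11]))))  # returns [24, 12, 4, 8, 22]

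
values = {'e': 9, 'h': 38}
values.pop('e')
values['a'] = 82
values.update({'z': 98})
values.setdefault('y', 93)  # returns 93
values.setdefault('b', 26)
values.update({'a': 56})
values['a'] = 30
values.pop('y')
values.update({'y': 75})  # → {'h': 38, 'a': 30, 'z': 98, 'b': 26, 'y': 75}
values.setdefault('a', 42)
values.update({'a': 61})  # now {'h': 38, 'a': 61, 'z': 98, 'b': 26, 'y': 75}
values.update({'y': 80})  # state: {'h': 38, 'a': 61, 'z': 98, 'b': 26, 'y': 80}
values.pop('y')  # 80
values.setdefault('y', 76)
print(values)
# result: {'h': 38, 'a': 61, 'z': 98, 'b': 26, 'y': 76}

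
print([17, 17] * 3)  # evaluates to [17, 17, 17, 17, 17, 17]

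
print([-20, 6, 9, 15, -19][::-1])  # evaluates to [-19, 15, 9, 6, -20]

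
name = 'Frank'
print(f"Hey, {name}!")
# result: Hey, Frank!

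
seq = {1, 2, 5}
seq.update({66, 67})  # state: {1, 2, 5, 66, 67}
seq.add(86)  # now {1, 2, 5, 66, 67, 86}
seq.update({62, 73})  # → {1, 2, 5, 62, 66, 67, 73, 86}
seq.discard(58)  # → {1, 2, 5, 62, 66, 67, 73, 86}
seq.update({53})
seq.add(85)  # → {1, 2, 5, 53, 62, 66, 67, 73, 85, 86}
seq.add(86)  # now {1, 2, 5, 53, 62, 66, 67, 73, 85, 86}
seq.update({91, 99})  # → {1, 2, 5, 53, 62, 66, 67, 73, 85, 86, 91, 99}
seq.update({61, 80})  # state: {1, 2, 5, 53, 61, 62, 66, 67, 73, 80, 85, 86, 91, 99}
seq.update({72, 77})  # {1, 2, 5, 53, 61, 62, 66, 67, 72, 73, 77, 80, 85, 86, 91, 99}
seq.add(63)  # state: {1, 2, 5, 53, 61, 62, 63, 66, 67, 72, 73, 77, 80, 85, 86, 91, 99}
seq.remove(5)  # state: {1, 2, 53, 61, 62, 63, 66, 67, 72, 73, 77, 80, 85, 86, 91, 99}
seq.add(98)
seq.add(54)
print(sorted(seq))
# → [1, 2, 53, 54, 61, 62, 63, 66, 67, 72, 73, 77, 80, 85, 86, 91, 98, 99]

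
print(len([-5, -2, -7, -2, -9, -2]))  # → 6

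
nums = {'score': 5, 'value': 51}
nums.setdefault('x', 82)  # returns 82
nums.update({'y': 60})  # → {'score': 5, 'value': 51, 'x': 82, 'y': 60}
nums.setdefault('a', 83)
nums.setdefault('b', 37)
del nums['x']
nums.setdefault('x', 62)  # 62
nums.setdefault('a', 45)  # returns 83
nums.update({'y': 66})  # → {'score': 5, 'value': 51, 'y': 66, 'a': 83, 'b': 37, 'x': 62}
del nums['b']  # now {'score': 5, 'value': 51, 'y': 66, 'a': 83, 'x': 62}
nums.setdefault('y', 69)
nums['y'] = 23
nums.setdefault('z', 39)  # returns 39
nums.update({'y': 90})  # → {'score': 5, 'value': 51, 'y': 90, 'a': 83, 'x': 62, 'z': 39}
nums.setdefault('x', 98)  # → 62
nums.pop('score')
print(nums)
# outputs {'value': 51, 'y': 90, 'a': 83, 'x': 62, 'z': 39}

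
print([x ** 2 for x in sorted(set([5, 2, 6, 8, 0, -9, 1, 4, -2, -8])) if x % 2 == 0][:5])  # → [64, 4, 0, 4, 16]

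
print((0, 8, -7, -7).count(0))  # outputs 1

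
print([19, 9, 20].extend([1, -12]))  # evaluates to None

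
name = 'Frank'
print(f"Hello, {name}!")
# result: Hello, Frank!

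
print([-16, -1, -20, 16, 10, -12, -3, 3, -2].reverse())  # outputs None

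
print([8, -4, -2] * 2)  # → [8, -4, -2, 8, -4, -2]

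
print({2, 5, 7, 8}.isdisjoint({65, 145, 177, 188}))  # True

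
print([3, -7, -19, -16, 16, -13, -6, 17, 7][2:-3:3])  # [-19, -13]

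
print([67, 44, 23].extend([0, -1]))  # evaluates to None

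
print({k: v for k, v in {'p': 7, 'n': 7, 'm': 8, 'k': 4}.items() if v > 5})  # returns {'p': 7, 'n': 7, 'm': 8}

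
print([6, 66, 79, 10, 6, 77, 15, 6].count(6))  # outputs 3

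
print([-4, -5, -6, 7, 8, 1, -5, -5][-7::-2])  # [-5]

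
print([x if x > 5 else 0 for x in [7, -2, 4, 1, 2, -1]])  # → [7, 0, 0, 0, 0, 0]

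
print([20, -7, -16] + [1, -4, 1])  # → [20, -7, -16, 1, -4, 1]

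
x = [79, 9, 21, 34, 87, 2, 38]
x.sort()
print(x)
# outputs [2, 9, 21, 34, 38, 79, 87]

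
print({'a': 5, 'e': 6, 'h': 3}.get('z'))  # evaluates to None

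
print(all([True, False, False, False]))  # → False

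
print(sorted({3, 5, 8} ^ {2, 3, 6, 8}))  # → [2, 5, 6]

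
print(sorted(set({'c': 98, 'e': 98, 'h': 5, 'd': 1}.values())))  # [1, 5, 98]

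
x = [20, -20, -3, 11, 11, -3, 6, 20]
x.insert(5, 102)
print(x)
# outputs [20, -20, -3, 11, 11, 102, -3, 6, 20]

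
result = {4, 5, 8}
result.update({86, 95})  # {4, 5, 8, 86, 95}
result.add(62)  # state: {4, 5, 8, 62, 86, 95}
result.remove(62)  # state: {4, 5, 8, 86, 95}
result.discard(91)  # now {4, 5, 8, 86, 95}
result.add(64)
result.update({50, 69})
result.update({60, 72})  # {4, 5, 8, 50, 60, 64, 69, 72, 86, 95}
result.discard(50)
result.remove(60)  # {4, 5, 8, 64, 69, 72, 86, 95}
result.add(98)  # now {4, 5, 8, 64, 69, 72, 86, 95, 98}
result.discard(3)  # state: {4, 5, 8, 64, 69, 72, 86, 95, 98}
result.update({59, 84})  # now {4, 5, 8, 59, 64, 69, 72, 84, 86, 95, 98}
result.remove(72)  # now {4, 5, 8, 59, 64, 69, 84, 86, 95, 98}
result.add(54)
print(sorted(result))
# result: [4, 5, 8, 54, 59, 64, 69, 84, 86, 95, 98]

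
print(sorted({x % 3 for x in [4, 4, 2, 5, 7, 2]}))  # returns [1, 2]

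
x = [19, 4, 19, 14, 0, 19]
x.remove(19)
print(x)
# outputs [4, 19, 14, 0, 19]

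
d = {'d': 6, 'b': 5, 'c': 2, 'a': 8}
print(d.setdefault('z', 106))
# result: 106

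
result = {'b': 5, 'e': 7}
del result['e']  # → {'b': 5}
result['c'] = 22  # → {'b': 5, 'c': 22}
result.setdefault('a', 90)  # 90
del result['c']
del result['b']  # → {'a': 90}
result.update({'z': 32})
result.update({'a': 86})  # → {'a': 86, 'z': 32}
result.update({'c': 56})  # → {'a': 86, 'z': 32, 'c': 56}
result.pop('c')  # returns 56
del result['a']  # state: {'z': 32}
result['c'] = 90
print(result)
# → {'z': 32, 'c': 90}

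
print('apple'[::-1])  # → elppa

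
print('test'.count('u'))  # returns 0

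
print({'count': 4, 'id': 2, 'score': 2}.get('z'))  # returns None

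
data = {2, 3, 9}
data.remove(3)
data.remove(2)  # {9}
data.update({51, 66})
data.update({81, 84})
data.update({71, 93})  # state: {9, 51, 66, 71, 81, 84, 93}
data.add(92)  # {9, 51, 66, 71, 81, 84, 92, 93}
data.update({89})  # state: {9, 51, 66, 71, 81, 84, 89, 92, 93}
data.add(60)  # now {9, 51, 60, 66, 71, 81, 84, 89, 92, 93}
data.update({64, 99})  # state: {9, 51, 60, 64, 66, 71, 81, 84, 89, 92, 93, 99}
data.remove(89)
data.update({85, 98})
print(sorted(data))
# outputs [9, 51, 60, 64, 66, 71, 81, 84, 85, 92, 93, 98, 99]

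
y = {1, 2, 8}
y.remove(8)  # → {1, 2}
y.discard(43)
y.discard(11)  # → {1, 2}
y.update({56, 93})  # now {1, 2, 56, 93}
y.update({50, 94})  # {1, 2, 50, 56, 93, 94}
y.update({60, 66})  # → {1, 2, 50, 56, 60, 66, 93, 94}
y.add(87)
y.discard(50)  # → {1, 2, 56, 60, 66, 87, 93, 94}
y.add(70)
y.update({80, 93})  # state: {1, 2, 56, 60, 66, 70, 80, 87, 93, 94}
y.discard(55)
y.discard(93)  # {1, 2, 56, 60, 66, 70, 80, 87, 94}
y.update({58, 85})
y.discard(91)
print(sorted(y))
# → [1, 2, 56, 58, 60, 66, 70, 80, 85, 87, 94]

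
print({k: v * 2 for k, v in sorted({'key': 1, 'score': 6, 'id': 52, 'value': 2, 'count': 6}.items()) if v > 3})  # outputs {'count': 12, 'id': 104, 'score': 12}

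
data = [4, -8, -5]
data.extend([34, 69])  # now [4, -8, -5, 34, 69]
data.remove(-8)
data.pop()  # 69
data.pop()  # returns 34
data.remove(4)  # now [-5]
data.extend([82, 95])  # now [-5, 82, 95]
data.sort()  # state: [-5, 82, 95]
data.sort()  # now [-5, 82, 95]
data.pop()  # 95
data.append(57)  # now [-5, 82, 57]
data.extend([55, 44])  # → [-5, 82, 57, 55, 44]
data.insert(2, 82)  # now [-5, 82, 82, 57, 55, 44]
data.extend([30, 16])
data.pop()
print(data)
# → [-5, 82, 82, 57, 55, 44, 30]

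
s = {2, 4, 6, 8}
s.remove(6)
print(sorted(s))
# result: [2, 4, 8]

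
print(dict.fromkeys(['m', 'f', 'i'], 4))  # {'m': 4, 'f': 4, 'i': 4}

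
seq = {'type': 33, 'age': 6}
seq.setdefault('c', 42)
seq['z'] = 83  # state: {'type': 33, 'age': 6, 'c': 42, 'z': 83}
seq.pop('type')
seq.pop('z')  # 83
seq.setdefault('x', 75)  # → 75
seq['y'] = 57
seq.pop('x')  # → 75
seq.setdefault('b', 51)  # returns 51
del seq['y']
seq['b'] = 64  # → {'age': 6, 'c': 42, 'b': 64}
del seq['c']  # {'age': 6, 'b': 64}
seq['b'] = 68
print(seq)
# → {'age': 6, 'b': 68}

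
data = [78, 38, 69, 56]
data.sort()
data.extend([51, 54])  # [38, 56, 69, 78, 51, 54]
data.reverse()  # [54, 51, 78, 69, 56, 38]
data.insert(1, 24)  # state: [54, 24, 51, 78, 69, 56, 38]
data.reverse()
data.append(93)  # [38, 56, 69, 78, 51, 24, 54, 93]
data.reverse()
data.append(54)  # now [93, 54, 24, 51, 78, 69, 56, 38, 54]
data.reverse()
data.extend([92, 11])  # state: [54, 38, 56, 69, 78, 51, 24, 54, 93, 92, 11]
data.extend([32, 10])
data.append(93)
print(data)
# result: [54, 38, 56, 69, 78, 51, 24, 54, 93, 92, 11, 32, 10, 93]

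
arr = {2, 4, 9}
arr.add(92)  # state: {2, 4, 9, 92}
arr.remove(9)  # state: {2, 4, 92}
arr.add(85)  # {2, 4, 85, 92}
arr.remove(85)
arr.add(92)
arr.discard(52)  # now {2, 4, 92}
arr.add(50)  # {2, 4, 50, 92}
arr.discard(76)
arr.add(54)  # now {2, 4, 50, 54, 92}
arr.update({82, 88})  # {2, 4, 50, 54, 82, 88, 92}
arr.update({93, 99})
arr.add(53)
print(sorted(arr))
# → [2, 4, 50, 53, 54, 82, 88, 92, 93, 99]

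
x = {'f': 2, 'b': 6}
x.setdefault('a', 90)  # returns 90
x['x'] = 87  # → {'f': 2, 'b': 6, 'a': 90, 'x': 87}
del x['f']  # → {'b': 6, 'a': 90, 'x': 87}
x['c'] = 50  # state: {'b': 6, 'a': 90, 'x': 87, 'c': 50}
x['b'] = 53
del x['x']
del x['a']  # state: {'b': 53, 'c': 50}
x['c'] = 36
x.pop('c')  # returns 36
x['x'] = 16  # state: {'b': 53, 'x': 16}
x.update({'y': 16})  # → {'b': 53, 'x': 16, 'y': 16}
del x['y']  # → {'b': 53, 'x': 16}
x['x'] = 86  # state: {'b': 53, 'x': 86}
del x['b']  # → {'x': 86}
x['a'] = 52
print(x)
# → {'x': 86, 'a': 52}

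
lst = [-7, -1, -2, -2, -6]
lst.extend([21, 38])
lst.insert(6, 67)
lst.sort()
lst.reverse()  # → [67, 38, 21, -1, -2, -2, -6, -7]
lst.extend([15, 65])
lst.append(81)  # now [67, 38, 21, -1, -2, -2, -6, -7, 15, 65, 81]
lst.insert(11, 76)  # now [67, 38, 21, -1, -2, -2, -6, -7, 15, 65, 81, 76]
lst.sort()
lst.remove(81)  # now [-7, -6, -2, -2, -1, 15, 21, 38, 65, 67, 76]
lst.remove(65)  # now [-7, -6, -2, -2, -1, 15, 21, 38, 67, 76]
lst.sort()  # [-7, -6, -2, -2, -1, 15, 21, 38, 67, 76]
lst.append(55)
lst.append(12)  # [-7, -6, -2, -2, -1, 15, 21, 38, 67, 76, 55, 12]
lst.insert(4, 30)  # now [-7, -6, -2, -2, 30, -1, 15, 21, 38, 67, 76, 55, 12]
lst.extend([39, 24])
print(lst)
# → [-7, -6, -2, -2, 30, -1, 15, 21, 38, 67, 76, 55, 12, 39, 24]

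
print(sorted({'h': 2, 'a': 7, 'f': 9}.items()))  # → [('a', 7), ('f', 9), ('h', 2)]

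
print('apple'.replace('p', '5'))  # a55le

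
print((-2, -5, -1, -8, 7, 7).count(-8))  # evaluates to 1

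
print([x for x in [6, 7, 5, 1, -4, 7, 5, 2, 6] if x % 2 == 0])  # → [6, -4, 2, 6]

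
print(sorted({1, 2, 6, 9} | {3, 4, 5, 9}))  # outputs [1, 2, 3, 4, 5, 6, 9]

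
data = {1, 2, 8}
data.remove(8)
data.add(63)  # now {1, 2, 63}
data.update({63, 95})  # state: {1, 2, 63, 95}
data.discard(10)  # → {1, 2, 63, 95}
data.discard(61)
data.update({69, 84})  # {1, 2, 63, 69, 84, 95}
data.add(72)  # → {1, 2, 63, 69, 72, 84, 95}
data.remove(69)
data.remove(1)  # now {2, 63, 72, 84, 95}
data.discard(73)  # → {2, 63, 72, 84, 95}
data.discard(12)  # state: {2, 63, 72, 84, 95}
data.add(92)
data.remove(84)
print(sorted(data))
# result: [2, 63, 72, 92, 95]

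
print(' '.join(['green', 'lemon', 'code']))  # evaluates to green lemon code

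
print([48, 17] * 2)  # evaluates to [48, 17, 48, 17]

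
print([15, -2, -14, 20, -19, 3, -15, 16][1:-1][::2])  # [-2, 20, 3]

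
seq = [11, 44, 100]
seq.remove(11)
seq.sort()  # [44, 100]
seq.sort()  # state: [44, 100]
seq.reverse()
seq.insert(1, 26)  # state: [100, 26, 44]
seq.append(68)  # [100, 26, 44, 68]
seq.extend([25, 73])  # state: [100, 26, 44, 68, 25, 73]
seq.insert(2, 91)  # [100, 26, 91, 44, 68, 25, 73]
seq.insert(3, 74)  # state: [100, 26, 91, 74, 44, 68, 25, 73]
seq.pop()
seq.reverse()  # [25, 68, 44, 74, 91, 26, 100]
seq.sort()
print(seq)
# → [25, 26, 44, 68, 74, 91, 100]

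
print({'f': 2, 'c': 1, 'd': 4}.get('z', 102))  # 102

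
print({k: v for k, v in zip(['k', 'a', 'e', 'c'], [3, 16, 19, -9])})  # {'k': 3, 'a': 16, 'e': 19, 'c': -9}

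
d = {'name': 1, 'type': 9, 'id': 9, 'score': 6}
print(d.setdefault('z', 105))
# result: 105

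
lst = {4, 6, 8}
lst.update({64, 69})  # {4, 6, 8, 64, 69}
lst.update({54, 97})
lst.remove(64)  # {4, 6, 8, 54, 69, 97}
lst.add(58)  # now {4, 6, 8, 54, 58, 69, 97}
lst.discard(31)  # {4, 6, 8, 54, 58, 69, 97}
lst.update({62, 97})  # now {4, 6, 8, 54, 58, 62, 69, 97}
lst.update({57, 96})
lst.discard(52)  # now {4, 6, 8, 54, 57, 58, 62, 69, 96, 97}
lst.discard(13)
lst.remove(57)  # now {4, 6, 8, 54, 58, 62, 69, 96, 97}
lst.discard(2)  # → {4, 6, 8, 54, 58, 62, 69, 96, 97}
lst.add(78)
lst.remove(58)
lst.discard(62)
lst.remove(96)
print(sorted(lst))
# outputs [4, 6, 8, 54, 69, 78, 97]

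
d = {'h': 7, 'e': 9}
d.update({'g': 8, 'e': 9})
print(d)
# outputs {'h': 7, 'e': 9, 'g': 8}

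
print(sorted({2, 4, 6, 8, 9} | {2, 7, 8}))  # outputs [2, 4, 6, 7, 8, 9]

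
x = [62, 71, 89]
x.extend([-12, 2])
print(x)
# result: [62, 71, 89, -12, 2]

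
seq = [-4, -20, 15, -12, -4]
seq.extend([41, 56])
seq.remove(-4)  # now [-20, 15, -12, -4, 41, 56]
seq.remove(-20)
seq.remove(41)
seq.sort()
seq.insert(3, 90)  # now [-12, -4, 15, 90, 56]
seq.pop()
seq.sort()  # [-12, -4, 15, 90]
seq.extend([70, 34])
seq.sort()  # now [-12, -4, 15, 34, 70, 90]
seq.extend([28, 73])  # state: [-12, -4, 15, 34, 70, 90, 28, 73]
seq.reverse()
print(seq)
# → [73, 28, 90, 70, 34, 15, -4, -12]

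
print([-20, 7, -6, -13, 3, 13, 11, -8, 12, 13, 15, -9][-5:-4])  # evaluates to [-8]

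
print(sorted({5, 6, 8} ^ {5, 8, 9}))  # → [6, 9]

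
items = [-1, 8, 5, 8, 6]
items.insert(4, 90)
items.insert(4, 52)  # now [-1, 8, 5, 8, 52, 90, 6]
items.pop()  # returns 6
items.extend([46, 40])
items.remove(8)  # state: [-1, 5, 8, 52, 90, 46, 40]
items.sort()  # [-1, 5, 8, 40, 46, 52, 90]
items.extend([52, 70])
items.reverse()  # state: [70, 52, 90, 52, 46, 40, 8, 5, -1]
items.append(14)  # [70, 52, 90, 52, 46, 40, 8, 5, -1, 14]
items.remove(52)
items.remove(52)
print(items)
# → [70, 90, 46, 40, 8, 5, -1, 14]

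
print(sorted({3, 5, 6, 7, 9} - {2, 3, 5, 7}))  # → [6, 9]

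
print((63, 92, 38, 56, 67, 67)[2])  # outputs 38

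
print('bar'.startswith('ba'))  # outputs True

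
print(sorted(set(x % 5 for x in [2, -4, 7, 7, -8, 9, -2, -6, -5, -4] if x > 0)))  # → [2, 4]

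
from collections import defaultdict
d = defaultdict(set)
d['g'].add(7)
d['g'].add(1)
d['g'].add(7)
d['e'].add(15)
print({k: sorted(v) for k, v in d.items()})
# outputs {'g': [1, 7], 'e': [15]}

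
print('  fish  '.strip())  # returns fish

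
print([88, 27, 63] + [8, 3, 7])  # [88, 27, 63, 8, 3, 7]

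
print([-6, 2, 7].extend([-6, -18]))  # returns None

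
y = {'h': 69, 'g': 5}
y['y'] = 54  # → {'h': 69, 'g': 5, 'y': 54}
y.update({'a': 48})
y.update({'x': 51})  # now {'h': 69, 'g': 5, 'y': 54, 'a': 48, 'x': 51}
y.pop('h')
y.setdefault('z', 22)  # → 22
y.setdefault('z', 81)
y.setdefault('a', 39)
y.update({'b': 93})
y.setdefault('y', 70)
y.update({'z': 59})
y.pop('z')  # 59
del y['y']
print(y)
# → {'g': 5, 'a': 48, 'x': 51, 'b': 93}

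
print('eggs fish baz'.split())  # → ['eggs', 'fish', 'baz']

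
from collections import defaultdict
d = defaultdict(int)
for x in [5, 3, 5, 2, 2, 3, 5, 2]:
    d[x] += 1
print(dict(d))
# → {5: 3, 3: 2, 2: 3}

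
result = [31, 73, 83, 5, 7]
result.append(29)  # [31, 73, 83, 5, 7, 29]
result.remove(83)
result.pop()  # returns 29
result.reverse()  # [7, 5, 73, 31]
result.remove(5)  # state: [7, 73, 31]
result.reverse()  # [31, 73, 7]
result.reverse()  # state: [7, 73, 31]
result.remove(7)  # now [73, 31]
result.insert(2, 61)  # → [73, 31, 61]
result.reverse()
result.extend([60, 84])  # [61, 31, 73, 60, 84]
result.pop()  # 84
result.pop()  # 60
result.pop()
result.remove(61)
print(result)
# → [31]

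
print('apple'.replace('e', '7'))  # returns appl7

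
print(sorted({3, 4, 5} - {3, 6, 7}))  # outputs [4, 5]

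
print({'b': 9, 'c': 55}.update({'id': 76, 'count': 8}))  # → None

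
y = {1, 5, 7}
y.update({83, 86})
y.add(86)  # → {1, 5, 7, 83, 86}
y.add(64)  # {1, 5, 7, 64, 83, 86}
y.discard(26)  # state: {1, 5, 7, 64, 83, 86}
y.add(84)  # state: {1, 5, 7, 64, 83, 84, 86}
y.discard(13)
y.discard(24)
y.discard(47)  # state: {1, 5, 7, 64, 83, 84, 86}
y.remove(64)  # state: {1, 5, 7, 83, 84, 86}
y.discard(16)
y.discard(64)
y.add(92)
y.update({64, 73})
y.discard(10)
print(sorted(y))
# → [1, 5, 7, 64, 73, 83, 84, 86, 92]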